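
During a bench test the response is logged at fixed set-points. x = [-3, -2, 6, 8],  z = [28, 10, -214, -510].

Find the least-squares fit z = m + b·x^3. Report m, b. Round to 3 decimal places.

m = 1.567, b = -0.999

From the data, Σ1 = 4, Σx^3 = 693, Σx^3·x^3 = 309593.
Right-hand side: Σz = -686, Σx^3·z = -308180.
So AᵀA·[m, b]ᵀ = Aᵀz: [[4, 693]; [693, 309593]]·[m, b]ᵀ = [-686, -308180]ᵀ.
det = 4·309593 − 693² = 758123.
m = ((-686)·309593 − 693·(-308180))/758123 = 1187942/758123; b = (4·(-308180) − 693·(-686))/758123 = -757322/758123.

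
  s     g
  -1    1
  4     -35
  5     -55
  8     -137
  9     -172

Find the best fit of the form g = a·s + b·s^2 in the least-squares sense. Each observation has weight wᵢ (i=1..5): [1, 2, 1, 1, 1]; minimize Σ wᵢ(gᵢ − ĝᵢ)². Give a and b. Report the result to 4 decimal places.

a = -0.7824, b = -2.0370

From the data, Σwᵢ·s·s = 203, Σwᵢ·s·s^2 = 1493, Σwᵢ·s^2·s^2 = 11795.
Right-hand side: Σwᵢ·s·g = -3200, Σwᵢ·s^2·g = -25194.
Determinant 203·11795 − 1493² = 165336.
a = ((-3200)·11795 − 1493·(-25194))/165336 = -64679/82668; b = (203·(-25194) − 1493·(-3200))/165336 = -168391/82668.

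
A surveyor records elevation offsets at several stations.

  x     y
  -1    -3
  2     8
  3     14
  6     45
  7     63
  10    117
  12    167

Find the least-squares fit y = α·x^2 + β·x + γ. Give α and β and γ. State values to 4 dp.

α = 0.9928, β = 2.0385, γ = -1.2912

Compute the Gram sums: Σx^2·x^2 = 34531, Σx^2·x = 3321, Σx^2 = 343, Σx·x = 343, Σx = 39, Σ1 = 7.
Moment sums: Σx^2·y = 40610, Σx·y = 3946, Σy = 411.
MᵀM·[α, β, γ]ᵀ = Mᵀy becomes [[34531, 3321, 343]; [3321, 343, 39]; [343, 39, 7]]·[α, β, γ]ᵀ = [40610, 3946, 411]ᵀ.
Row-reducing yields α = 166835/168042, β = 81561/40010, γ = -542441/420105.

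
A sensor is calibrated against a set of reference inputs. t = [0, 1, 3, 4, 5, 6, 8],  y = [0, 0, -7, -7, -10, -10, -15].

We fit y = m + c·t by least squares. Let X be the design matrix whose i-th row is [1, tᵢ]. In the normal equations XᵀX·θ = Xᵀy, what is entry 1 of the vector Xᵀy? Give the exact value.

-49

Entry 1 ↔ basis 1, so (Xᵀy)_{1} = Σᵢ yᵢ = (1)·(0) + (1)·(0) + (1)·(-7) + (1)·(-7) + (1)·(-10) + (1)·(-10) + (1)·(-15) = -49.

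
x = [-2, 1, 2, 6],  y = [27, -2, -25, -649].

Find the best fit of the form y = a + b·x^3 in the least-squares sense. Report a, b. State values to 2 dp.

AᵀA·[a, b]ᵀ = Aᵀy reads: 4·a + 217·b = -649;  217·a + 46785·b = -140602.
(Σ1 = 4, Σx^3 = 217, Σx^3·x^3 = 46785, Σy = -649, Σx^3·y = -140602.)
Δ = 4·46785 − 217² = 140051.
a = ((-649)·46785 − 217·(-140602))/140051 = 147169/140051; b = (4·(-140602) − 217·(-649))/140051 = -421575/140051.

a = 1.05, b = -3.01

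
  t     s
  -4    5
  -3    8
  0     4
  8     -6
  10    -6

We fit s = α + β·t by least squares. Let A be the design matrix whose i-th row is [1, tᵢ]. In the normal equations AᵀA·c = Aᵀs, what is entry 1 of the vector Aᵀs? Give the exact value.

Entry 1 ↔ basis 1, so (Aᵀs)_{1} = Σᵢ sᵢ = (1)·(5) + (1)·(8) + (1)·(4) + (1)·(-6) + (1)·(-6) = 5.

5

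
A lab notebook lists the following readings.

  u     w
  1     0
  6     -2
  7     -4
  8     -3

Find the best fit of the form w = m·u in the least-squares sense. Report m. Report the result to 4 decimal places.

m = -0.4267

The normal system AᵀA·[m]ᵀ = Aᵀw is [[150]]·[m]ᵀ = [-64]ᵀ.
Hence m = -64 / 150 ≈ -0.426667.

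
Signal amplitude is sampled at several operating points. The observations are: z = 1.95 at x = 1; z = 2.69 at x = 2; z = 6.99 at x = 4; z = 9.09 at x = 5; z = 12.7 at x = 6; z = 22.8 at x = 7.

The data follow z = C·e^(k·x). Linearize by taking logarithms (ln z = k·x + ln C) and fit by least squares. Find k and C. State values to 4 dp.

k = 0.4016, C = 1.2709

Taking logs, ln z = k·x + ln C, so regress ln z on x.
Over the data: Σx = 25.0000, Σ(x)² = 131.0000, Σln z = 11.4774, Σx·ln z = 58.5976.
Normal system: [[131.0000, 25.0000]; [25.0000, 6]]·[k, ln C]ᵀ = [58.5976, 11.4774]ᵀ.
Slope k = (n·Σx·ln z − Σx·Σln z)/(n·Σ(x)² − (Σx)²) = (6·58.5976 − 25.0000·11.4774)/161.0000 = 0.40156; ln C = (Σln z − k·Σx)/n = 0.23973, so C = exp(0.23973) = 1.27091.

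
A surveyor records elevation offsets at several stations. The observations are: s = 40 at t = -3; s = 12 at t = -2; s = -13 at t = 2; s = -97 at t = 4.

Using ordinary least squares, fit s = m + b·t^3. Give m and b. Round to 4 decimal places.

From the data, Σ1 = 4, Σt^3 = 37, Σt^3·t^3 = 4953.
Right-hand side: Σs = -58, Σt^3·s = -7488.
MᵀM·[m, b]ᵀ = Mᵀs becomes [[4, 37]; [37, 4953]]·[m, b]ᵀ = [-58, -7488]ᵀ.
Eliminating b: 4953·(row 1) − 37·(row 2) gives 18443·m = 4953·(-58) − 37·(-7488) = -10218, so m = -10218/18443.
Then b = ((-7488) − 37·(-10218/18443))/4953 = -27806/18443.

m = -0.5540, b = -1.5077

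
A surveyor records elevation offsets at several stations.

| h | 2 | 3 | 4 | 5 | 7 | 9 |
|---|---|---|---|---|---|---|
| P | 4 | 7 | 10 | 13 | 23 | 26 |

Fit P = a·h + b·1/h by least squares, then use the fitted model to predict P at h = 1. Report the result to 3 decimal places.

P̂ = -2.408

MᵀM·[a, b]ᵀ = MᵀP reads: 184·a + 6·b = 529;  6·a + (788029/1587600)·b = 9833/630.
Determinant 184·(788029/1587600) − 6² = 10980467/198450.
a = (529·(788029/1587600) − 6·(9833/630))/(10980467/198450) = 268192381/87843736; b = (184·(9833/630) − 6·529)/(10980467/198450) = -59959620/10980467.
At h = 1: P̂ = (268192381/87843736)·(1) + (-59959620/10980467)·(1) = -211484579/87843736.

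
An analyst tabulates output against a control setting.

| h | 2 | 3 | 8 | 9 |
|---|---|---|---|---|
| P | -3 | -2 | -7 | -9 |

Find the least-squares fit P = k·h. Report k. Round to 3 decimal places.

k = -0.943

The normal system MᵀM·[k]ᵀ = MᵀP is [[158]]·[k]ᵀ = [-149]ᵀ.
k = (-149)/158 = -0.943038.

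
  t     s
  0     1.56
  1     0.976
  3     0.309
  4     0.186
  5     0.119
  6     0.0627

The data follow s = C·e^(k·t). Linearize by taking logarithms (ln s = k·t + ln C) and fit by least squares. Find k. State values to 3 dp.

k = -0.533

Taking logs, ln s = k·t + ln C, so regress ln s on t.
Σt = 19.0000, Σ(t)² = 87.0000, Σln s = -7.3341, Σt·ln s = -37.5351.
Equations: 87.0000·k + 19.0000·ln C = -37.5351;  19.0000·k + 6·ln C = -7.3341.
Solving (det = 161.0000): k = -0.53331, ln C = 0.46648.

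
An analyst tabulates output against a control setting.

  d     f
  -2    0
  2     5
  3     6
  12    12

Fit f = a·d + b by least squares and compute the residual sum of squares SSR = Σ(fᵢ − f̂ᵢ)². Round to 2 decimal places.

The normal equations are: 161·a + 15·b = 172;  15·a + 4·b = 23.
(Σd·d = 161, Σd = 15, Σ1 = 4, Σd·f = 172, Σf = 23.)
Eliminating b: 4·(row 1) − 15·(row 2) gives 419·a = 4·172 − 15·23 = 343, so a = 343/419.
Then b = (23 − 15·(343/419))/4 = 1123/419.
Residuals: -437/419, 286/419, 362/419, -211/419; SSR = 1070/419.

SSR = 2.55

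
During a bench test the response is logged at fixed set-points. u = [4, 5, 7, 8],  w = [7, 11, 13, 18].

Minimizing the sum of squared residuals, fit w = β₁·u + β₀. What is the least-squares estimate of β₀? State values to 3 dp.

Entries of MᵀM: Σu·u = 154, Σu = 24, Σ1 = 4.
Moment sums: Σu·w = 318, Σw = 49.
MᵀM·[β₁, β₀]ᵀ = Mᵀw becomes [[154, 24]; [24, 4]]·[β₁, β₀]ᵀ = [318, 49]ᵀ.
Δ = 154·4 − 24² = 40.
β₁ = (318·4 − 24·49)/40 = 12/5; β₀ = (154·49 − 24·318)/40 = -43/20.

β₀ = -2.150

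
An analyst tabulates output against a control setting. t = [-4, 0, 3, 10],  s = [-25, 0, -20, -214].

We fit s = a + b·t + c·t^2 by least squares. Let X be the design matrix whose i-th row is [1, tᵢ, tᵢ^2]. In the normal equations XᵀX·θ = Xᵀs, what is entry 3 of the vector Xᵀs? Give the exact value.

Entry 3 ↔ basis t^2, so (Xᵀs)_{3} = Σᵢ (t^2)·sᵢ = (16)·(-25) + (0)·(0) + (9)·(-20) + (100)·(-214) = -21980.

-21980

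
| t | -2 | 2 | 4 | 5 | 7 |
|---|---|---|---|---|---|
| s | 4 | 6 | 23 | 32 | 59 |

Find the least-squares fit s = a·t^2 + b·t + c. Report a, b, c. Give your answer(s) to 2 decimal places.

AᵀA·[a, b, c]ᵀ = Aᵀs reads: 3314·a + 532·b + 98·c = 4099;  532·a + 98·b + 16·c = 669;  98·a + 16·b + 5·c = 124.
Inverting the 3×3 Gram matrix, [a, b, c]ᵀ = [1195/1122, 4113/4862, 8881/7293]ᵀ.

a = 1.07, b = 0.85, c = 1.22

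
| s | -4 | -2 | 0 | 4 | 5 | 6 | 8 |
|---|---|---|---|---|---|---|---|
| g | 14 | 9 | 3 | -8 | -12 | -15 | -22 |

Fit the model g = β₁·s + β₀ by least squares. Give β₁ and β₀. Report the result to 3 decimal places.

β₁ = -2.980, β₀ = 2.808

Setting ∂/∂β₁ … = 0 gives: 161·β₁ + 17·β₀ = -432;  17·β₁ + 7·β₀ = -31.
(Σs·s = 161, Σs = 17, Σ1 = 7, Σs·g = -432, Σg = -31.)
Eliminating β₀: 7·(row 1) − 17·(row 2) gives 838·β₁ = 7·(-432) − 17·(-31) = -2497, so β₁ = -2497/838.
Then β₀ = ((-31) − 17·(-2497/838))/7 = 2353/838.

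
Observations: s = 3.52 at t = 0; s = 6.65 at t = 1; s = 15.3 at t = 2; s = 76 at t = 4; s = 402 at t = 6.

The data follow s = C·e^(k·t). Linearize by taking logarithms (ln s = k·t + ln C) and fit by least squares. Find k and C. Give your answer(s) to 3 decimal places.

k = 0.798, C = 3.213

Taking logs, ln s = k·t + ln C, so regress ln s on t.
Σt = 13.0000, Σ(t)² = 57.0000, Σln s = 16.2081, Σt·ln s = 60.6520.
Normal system: [[57.0000, 13.0000]; [13.0000, 5]]·[k, ln C]ᵀ = [60.6520, 16.2081]ᵀ.
Slope k = (n·Σt·ln s − Σt·Σln s)/(n·Σ(t)² − (Σt)²) = (5·60.6520 − 13.0000·16.2081)/116.0000 = 0.79788; ln C = (Σln s − k·Σt)/n = 1.16713, so C = exp(1.16713) = 3.21276.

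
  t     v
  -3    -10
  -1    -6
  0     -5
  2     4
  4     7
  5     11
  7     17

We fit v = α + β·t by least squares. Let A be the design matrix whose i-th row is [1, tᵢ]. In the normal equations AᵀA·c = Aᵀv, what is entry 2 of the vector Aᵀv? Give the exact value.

Entry 2 ↔ basis t, so (Aᵀv)_{2} = Σᵢ (t)·vᵢ = (-3)·(-10) + (-1)·(-6) + (0)·(-5) + (2)·(4) + (4)·(7) + (5)·(11) + (7)·(17) = 246.

246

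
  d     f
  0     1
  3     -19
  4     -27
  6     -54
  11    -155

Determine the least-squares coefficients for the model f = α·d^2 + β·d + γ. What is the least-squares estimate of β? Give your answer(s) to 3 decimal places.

β = -3.155

Sums needed: Σd^2·d^2 = 16274, Σd^2·d = 1638, Σd^2 = 182, Σd·d = 182, Σd = 24, Σ1 = 5.
Right-hand side: Σd^2·f = -21302, Σd·f = -2194, Σf = -254.
Normal equations: [[16274, 1638, 182]; [1638, 182, 24]; [182, 24, 5]]·[α, β, γ]ᵀ = [-21302, -2194, -254]ᵀ.
Solving the 3×3 system (Gaussian elimination) gives α = -6274/6277, β = -19805/6277, γ = 4566/6277.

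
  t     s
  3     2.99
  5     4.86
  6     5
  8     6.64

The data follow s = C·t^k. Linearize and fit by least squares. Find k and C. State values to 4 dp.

With ln sᵢ as the transformed response and ln tᵢ as the regressor:
Σln t = 6.5793, Σ(ln t)² = 11.3317, Σln s = 6.1789, Σln t·ln s = 10.5682.
Equations: 11.3317·k + 6.5793·ln C = 10.5682;  6.5793·k + 4·ln C = 6.1789.
Solving (det = 2.0403): k = 0.79425, ln C = 0.23832, so C = exp(0.23832) = 1.26911.

k = 0.7943, C = 1.2691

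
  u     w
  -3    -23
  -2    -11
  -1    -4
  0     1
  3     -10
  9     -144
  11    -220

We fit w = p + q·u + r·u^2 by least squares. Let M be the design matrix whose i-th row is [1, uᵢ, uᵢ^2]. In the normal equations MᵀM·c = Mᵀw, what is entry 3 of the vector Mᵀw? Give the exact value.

-38629

Entry 3 ↔ basis u^2, so (Mᵀw)_{3} = Σᵢ (u^2)·wᵢ = (9)·(-23) + (4)·(-11) + (1)·(-4) + (0)·(1) + (9)·(-10) + (81)·(-144) + (121)·(-220) = -38629.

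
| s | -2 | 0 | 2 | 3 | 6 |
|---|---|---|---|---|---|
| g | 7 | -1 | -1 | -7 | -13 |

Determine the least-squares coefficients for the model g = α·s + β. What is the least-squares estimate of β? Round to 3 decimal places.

β = 1.304

Normal-equation sums: Σs·s = 53, Σs = 9, Σ1 = 5.
For Aᵀg: Σs·g = -115, Σg = -15.
AᵀA·[α, β]ᵀ = Aᵀg becomes [[53, 9]; [9, 5]]·[α, β]ᵀ = [-115, -15]ᵀ.
Δ = 53·5 − 9² = 184.
α = ((-115)·5 − 9·(-15))/184 = -55/23; β = (53·(-15) − 9·(-115))/184 = 30/23.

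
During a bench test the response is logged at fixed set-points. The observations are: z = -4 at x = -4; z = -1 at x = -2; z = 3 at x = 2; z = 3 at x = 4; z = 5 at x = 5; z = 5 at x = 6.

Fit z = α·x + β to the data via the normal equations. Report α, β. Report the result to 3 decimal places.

With design matrix A, AᵀA = [[101, 11]; [11, 6]] and Aᵀz = [91, 11]ᵀ.
det = 101·6 − 11² = 485.
α = (91·6 − 11·11)/485 = 85/97; β = (101·11 − 11·91)/485 = 22/97.

α = 0.876, β = 0.227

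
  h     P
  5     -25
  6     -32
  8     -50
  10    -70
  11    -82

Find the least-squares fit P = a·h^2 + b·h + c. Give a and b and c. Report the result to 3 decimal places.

a = -0.412, b = -2.915, c = 0.000

Entries of XᵀX: Σh^2·h^2 = 30658, Σh^2·h = 3184, Σh^2 = 346, Σh·h = 346, Σh = 40, Σ1 = 5.
For XᵀP: Σh^2·P = -21899, Σh·P = -2319, ΣP = -259.
So XᵀX·[a, b, c]ᵀ = XᵀP: [[30658, 3184, 346]; [3184, 346, 40]; [346, 40, 5]]·[a, b, c]ᵀ = [-21899, -2319, -259]ᵀ.
Solving the 3×3 system (Gaussian elimination) gives a = -121/294, b = -857/294, c = 0.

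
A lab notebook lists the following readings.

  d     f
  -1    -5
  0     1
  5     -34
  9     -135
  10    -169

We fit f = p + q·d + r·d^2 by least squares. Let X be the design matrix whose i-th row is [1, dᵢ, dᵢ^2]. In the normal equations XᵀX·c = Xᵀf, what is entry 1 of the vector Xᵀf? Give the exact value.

Entry 1 ↔ basis 1, so (Xᵀf)_{1} = Σᵢ fᵢ = (1)·(-5) + (1)·(1) + (1)·(-34) + (1)·(-135) + (1)·(-169) = -342.

-342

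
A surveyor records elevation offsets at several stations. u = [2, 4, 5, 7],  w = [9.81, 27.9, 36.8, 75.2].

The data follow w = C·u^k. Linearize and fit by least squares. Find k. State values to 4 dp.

Let Y = ln w. Fitting Y = k·ln u + ln C by least squares:
Σln u = 5.6348, Σ(ln u)² = 8.7791, Σln w = 13.5377, Σln u·ln w = 20.4066.
Equations: 8.7791·k + 5.6348·ln C = 20.4066;  5.6348·k + 4·ln C = 13.5377.
Solving (det = 3.3656): k = 1.58799, ln C = 1.14742.

k = 1.5880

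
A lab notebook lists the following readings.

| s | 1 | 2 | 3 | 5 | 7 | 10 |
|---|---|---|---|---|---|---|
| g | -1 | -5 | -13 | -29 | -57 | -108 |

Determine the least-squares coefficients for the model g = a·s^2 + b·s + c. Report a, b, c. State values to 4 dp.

Sums needed: Σs^2·s^2 = 13124, Σs^2·s = 1504, Σs^2 = 188, Σs·s = 188, Σs = 28, Σ1 = 6.
For Xᵀg: Σs^2·g = -14456, Σs·g = -1674, Σg = -213.
So XᵀX·[a, b, c]ᵀ = Xᵀg: [[13124, 1504, 188]; [1504, 188, 28]; [188, 28, 6]]·[a, b, c]ᵀ = [-14456, -1674, -213]ᵀ.
Solving the 3×3 system (Gaussian elimination) gives a = -683/750, b = -143/75, c = 483/250.

a = -0.9107, b = -1.9067, c = 1.9320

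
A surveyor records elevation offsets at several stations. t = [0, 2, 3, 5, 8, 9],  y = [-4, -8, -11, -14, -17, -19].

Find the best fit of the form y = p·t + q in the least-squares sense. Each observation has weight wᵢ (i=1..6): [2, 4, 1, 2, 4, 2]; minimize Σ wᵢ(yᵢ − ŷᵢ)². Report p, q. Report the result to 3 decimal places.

p = -1.576, q = -4.873

With design matrix M, MᵀWM = [[493, 71]; [71, 15]] and MᵀWy = [-1123, -185]ᵀ.
Determinant 493·15 − 71² = 2354.
p = ((-1123)·15 − 71·(-185))/2354 = -1855/1177; q = (493·(-185) − 71·(-1123))/2354 = -5736/1177.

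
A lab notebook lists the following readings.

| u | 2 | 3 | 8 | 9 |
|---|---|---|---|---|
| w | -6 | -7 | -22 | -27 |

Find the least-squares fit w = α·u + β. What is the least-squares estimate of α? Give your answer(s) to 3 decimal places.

α = -3.000

Sums needed: Σu·u = 158, Σu = 22, Σ1 = 4.
Moment sums: Σu·w = -452, Σw = -62.
So AᵀA·[α, β]ᵀ = Aᵀw: [[158, 22]; [22, 4]]·[α, β]ᵀ = [-452, -62]ᵀ.
det = 158·4 − 22² = 148.
α = ((-452)·4 − 22·(-62))/148 = -3; β = (158·(-62) − 22·(-452))/148 = 1.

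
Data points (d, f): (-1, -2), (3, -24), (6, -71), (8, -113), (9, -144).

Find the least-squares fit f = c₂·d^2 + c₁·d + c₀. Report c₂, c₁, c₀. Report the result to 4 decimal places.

Forming XᵀX = [[12035, 1483, 191]; [1483, 191, 25]; [191, 25, 5]] and Xᵀf = [-21670, -2696, -354]ᵀ gives XᵀX·[c₂, c₁, c₀]ᵀ = Xᵀf.
Solving the 3×3 system (Gaussian elimination) gives c₂ = -56/39, c₁ = -1091/429, c₀ = -1387/429.

c₂ = -1.4359, c₁ = -2.5431, c₀ = -3.2331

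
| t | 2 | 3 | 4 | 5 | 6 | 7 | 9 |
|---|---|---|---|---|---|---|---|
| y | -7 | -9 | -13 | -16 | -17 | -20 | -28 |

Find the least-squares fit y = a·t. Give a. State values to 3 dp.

a = -3.032

XᵀX·[a]ᵀ = Xᵀy reads: 220·a = -667.
Hence a = -667 / 220 ≈ -3.03182.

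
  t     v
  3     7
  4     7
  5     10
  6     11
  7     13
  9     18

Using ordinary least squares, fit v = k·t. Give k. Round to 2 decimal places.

Forming MᵀM = [[216]] and Mᵀv = [418]ᵀ gives MᵀM·[k]ᵀ = Mᵀv.
k = 418/216 = 1.93519.

k = 1.94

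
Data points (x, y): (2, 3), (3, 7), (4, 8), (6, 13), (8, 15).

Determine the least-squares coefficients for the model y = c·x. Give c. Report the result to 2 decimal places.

Normal-equation sums: Σx·x = 129.
For Mᵀy: Σx·y = 257.
So MᵀM·[c]ᵀ = Mᵀy: [[129]]·[c]ᵀ = [257]ᵀ.
c = 257/129 = 1.99225.

c = 1.99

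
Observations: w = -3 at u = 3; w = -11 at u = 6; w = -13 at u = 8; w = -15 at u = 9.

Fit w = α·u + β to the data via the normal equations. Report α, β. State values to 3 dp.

α = -1.952, β = 2.190

Compute the Gram sums: Σu·u = 190, Σu = 26, Σ1 = 4.
Right-hand side: Σu·w = -314, Σw = -42.
Determinant 190·4 − 26² = 84.
α = ((-314)·4 − 26·(-42))/84 = -41/21; β = (190·(-42) − 26·(-314))/84 = 46/21.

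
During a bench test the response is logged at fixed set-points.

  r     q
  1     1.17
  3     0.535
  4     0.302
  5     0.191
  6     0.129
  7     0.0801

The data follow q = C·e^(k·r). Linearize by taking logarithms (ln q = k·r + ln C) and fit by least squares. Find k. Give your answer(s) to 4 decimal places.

Let Y = ln q. Fitting Y = k·r + ln C by least squares:
Over the data: Σr = 26.0000, Σ(r)² = 136.0000, Σln q = -7.8937, Σr·ln q = -44.7452.
Normal system: [[136.0000, 26.0000]; [26.0000, 6]]·[k, ln C]ᵀ = [-44.7452, -7.8937]ᵀ.
Solving (det = 140.0000): k = -0.45168, ln C = 0.64164.

k = -0.4517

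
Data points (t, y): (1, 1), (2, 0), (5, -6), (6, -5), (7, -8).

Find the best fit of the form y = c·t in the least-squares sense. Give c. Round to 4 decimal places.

c = -1.0000

XᵀX·[c]ᵀ = Xᵀy reads: 115·c = -115.
c = (-115)/115 = -1.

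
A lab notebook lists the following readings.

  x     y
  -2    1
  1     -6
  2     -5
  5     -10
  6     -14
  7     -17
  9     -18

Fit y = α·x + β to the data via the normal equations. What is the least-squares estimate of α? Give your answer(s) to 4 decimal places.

Compute the Gram sums: Σx·x = 200, Σx = 28, Σ1 = 7.
Right-hand side: Σx·y = -433, Σy = -69.
MᵀM·[α, β]ᵀ = Mᵀy becomes [[200, 28]; [28, 7]]·[α, β]ᵀ = [-433, -69]ᵀ.
Δ = 200·7 − 28² = 616.
α = ((-433)·7 − 28·(-69))/616 = -157/88; β = (200·(-69) − 28·(-433))/616 = -419/154.

α = -1.7841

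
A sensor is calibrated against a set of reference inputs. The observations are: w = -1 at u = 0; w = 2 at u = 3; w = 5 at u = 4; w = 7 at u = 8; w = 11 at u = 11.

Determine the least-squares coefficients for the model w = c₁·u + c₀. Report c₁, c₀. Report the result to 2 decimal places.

The normal equations are: 210·c₁ + 26·c₀ = 203;  26·c₁ + 5·c₀ = 24.
Δ = 210·5 − 26² = 374.
c₁ = (203·5 − 26·24)/374 = 23/22; c₀ = (210·24 − 26·203)/374 = -7/11.

c₁ = 1.05, c₀ = -0.64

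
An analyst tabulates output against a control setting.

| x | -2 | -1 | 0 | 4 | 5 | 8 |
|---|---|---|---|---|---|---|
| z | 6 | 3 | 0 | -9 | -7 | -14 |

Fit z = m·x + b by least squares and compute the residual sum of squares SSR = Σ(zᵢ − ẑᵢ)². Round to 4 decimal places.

SSR = 10.4181

Compute the Gram sums: Σx·x = 110, Σx = 14, Σ1 = 6.
For Aᵀz: Σx·z = -198, Σz = -21.
AᵀA·[m, b]ᵀ = Aᵀz becomes [[110, 14]; [14, 6]]·[m, b]ᵀ = [-198, -21]ᵀ.
Determinant 110·6 − 14² = 464.
m = ((-198)·6 − 14·(-21))/464 = -447/232; b = (110·(-21) − 14·(-198))/464 = 231/232.
Residuals: 267/232, 9/116, -231/232, -531/232, 95/58, 97/232; SSR = 2417/232.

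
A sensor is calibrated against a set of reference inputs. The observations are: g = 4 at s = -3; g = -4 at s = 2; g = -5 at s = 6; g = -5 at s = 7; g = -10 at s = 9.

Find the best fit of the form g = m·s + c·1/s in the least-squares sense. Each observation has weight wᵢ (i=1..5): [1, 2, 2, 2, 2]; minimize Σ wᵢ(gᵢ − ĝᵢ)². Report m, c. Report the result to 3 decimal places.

m = -0.869, c = -3.868

The normal equations are: 349·m + 9·c = -338;  9·m + (2906/3969)·c = -671/63.
Eliminating c: (2906/3969)·(row 1) − 9·(row 2) gives (692705/3969)·m = (2906/3969)·(-338) − 9·(-671/63) = -601771/3969, so m = -601771/692705.
Then c = ((-671/63) − 9·(-601771/692705))/(2906/3969) = -2679579/692705.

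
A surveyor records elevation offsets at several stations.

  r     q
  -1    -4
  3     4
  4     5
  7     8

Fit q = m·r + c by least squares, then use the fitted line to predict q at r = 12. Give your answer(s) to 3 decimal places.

q̂ = 16.542

Forming XᵀX = [[75, 13]; [13, 4]] and Xᵀq = [92, 13]ᵀ gives XᵀX·[m, c]ᵀ = Xᵀq.
det = 75·4 − 13² = 131.
m = (92·4 − 13·13)/131 = 199/131; c = (75·13 − 13·92)/131 = -221/131.
At r = 12: q̂ = (199/131)·(12) + (-221/131)·(1) = 2167/131.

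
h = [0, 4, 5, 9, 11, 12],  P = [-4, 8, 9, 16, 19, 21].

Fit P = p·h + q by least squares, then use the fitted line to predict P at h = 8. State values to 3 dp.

With design matrix A, AᵀA = [[387, 41]; [41, 6]] and AᵀP = [682, 69]ᵀ.
Determinant 387·6 − 41² = 641.
p = (682·6 − 41·69)/641 = 1263/641; q = (387·69 − 41·682)/641 = -1259/641.
At h = 8: P̂ = (1263/641)·(8) + (-1259/641)·(1) = 8845/641.

P̂ = 13.799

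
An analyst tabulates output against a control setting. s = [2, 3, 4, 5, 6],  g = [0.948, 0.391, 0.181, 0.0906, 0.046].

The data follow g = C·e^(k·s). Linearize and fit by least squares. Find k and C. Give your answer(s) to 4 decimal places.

With ln gᵢ as the transformed response and sᵢ as the regressor:
Over the data: Σs = 20.0000, Σ(s)² = 90.0000, Σln g = -8.1821, Σs·ln g = -40.2422.
Normal system: [[90.0000, 20.0000]; [20.0000, 5]]·[k, ln C]ᵀ = [-40.2422, -8.1821]ᵀ.
Slope k = (n·Σs·ln g − Σs·Σln g)/(n·Σ(s)² − (Σs)²) = (5·-40.2422 − 20.0000·-8.1821)/50.0000 = -0.75137; ln C = (Σln g − k·Σs)/n = 1.36905, so C = exp(1.36905) = 3.93160.

k = -0.7514, C = 3.9316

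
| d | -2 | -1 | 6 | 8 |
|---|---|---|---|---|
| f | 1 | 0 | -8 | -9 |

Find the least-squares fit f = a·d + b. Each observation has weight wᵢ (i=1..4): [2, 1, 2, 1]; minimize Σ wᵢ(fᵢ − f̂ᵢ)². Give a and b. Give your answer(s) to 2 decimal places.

a = -1.07, b = -1.17

Normal-equation sums: Σwᵢ·d·d = 145, Σwᵢ·d = 15, Σwᵢ·1 = 6.
For MᵀWf: Σwᵢ·d·f = -172, Σwᵢ·f = -23.
So MᵀWM·[a, b]ᵀ = MᵀWf: [[145, 15]; [15, 6]]·[a, b]ᵀ = [-172, -23]ᵀ.
Determinant 145·6 − 15² = 645.
a = ((-172)·6 − 15·(-23))/645 = -229/215; b = (145·(-23) − 15·(-172))/645 = -151/129.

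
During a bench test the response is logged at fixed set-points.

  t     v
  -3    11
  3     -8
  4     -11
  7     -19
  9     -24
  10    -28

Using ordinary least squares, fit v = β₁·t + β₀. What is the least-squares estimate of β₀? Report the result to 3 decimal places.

Forming AᵀA = [[264, 30]; [30, 6]] and Aᵀv = [-730, -79]ᵀ gives AᵀA·[β₁, β₀]ᵀ = Aᵀv.
Eliminating β₀: 6·(row 1) − 30·(row 2) gives 684·β₁ = 6·(-730) − 30·(-79) = -2010, so β₁ = -335/114.
Then β₀ = ((-79) − 30·(-335/114))/6 = 29/19.

β₀ = 1.526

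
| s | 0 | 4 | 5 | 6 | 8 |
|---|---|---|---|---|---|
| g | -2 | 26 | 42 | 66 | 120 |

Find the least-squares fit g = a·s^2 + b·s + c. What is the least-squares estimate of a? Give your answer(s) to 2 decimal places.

a = 2.08

AᵀA·[a, b, c]ᵀ = Aᵀg reads: 6273·a + 917·b + 141·c = 11522;  917·a + 141·b + 23·c = 1670;  141·a + 23·b + 5·c = 252.
(Σs^2·s^2 = 6273, Σs^2·s = 917, Σs^2 = 141, Σs·s = 141, Σs = 23, Σ1 = 5, Σs^2·g = 11522, Σs·g = 1670, Σg = 252.)
Row-reducing yields a = 2083/1001, b = -1357/1001, c = -2048/1001.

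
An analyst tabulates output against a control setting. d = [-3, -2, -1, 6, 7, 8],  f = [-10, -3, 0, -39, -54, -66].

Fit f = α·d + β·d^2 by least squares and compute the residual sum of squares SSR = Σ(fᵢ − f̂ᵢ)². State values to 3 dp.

SSR = 10.126

Setting ∂/∂α … = 0 gives: 163·α + 1035·β = -1104;  1035·α + 7891·β = -8376.
(Σd·d = 163, Σd·d^2 = 1035, Σd^2·d^2 = 7891, Σd·f = -1104, Σd^2·f = -8376.)
Δ = 163·7891 − 1035² = 215008.
α = ((-1104)·7891 − 1035·(-8376))/215008 = -5313/26876; β = (163·(-8376) − 1035·(-1104))/215008 = -27831/26876.
Residuals: -8555/6719, 10035/13438, 11259/13438, -7185/13438, -25197/13438, 12468/6719; SSR = 68036/6719.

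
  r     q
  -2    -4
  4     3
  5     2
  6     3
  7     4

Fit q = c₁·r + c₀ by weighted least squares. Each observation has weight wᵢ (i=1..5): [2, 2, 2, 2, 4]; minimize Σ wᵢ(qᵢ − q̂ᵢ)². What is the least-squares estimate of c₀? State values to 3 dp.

c₀ = -1.913

Forming AᵀWA = [[358, 54]; [54, 12]] and AᵀWq = [208, 24]ᵀ gives AᵀWA·[c₁, c₀]ᵀ = AᵀWq.
Eliminating c₀: 12·(row 1) − 54·(row 2) gives 1380·c₁ = 12·208 − 54·24 = 1200, so c₁ = 20/23.
Then c₀ = (24 − 54·(20/23))/12 = -44/23.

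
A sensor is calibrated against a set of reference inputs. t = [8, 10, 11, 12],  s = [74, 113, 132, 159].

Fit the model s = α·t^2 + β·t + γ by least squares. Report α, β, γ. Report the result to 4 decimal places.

Compute the Gram sums: Σt^2·t^2 = 49473, Σt^2·t = 4571, Σt^2 = 429, Σt·t = 429, Σt = 41, Σ1 = 4.
Moment sums: Σt^2·s = 54904, Σt·s = 5082, Σs = 478.
So XᵀX·[α, β, γ]ᵀ = Xᵀs: [[49473, 4571, 429]; [4571, 429, 41]; [429, 41, 4]]·[α, β, γ]ᵀ = [54904, 5082, 478]ᵀ.
Solving the 3×3 system (Gaussian elimination) gives α = 51/44, β = -95/44, γ = 381/22.

α = 1.1591, β = -2.1591, γ = 17.3182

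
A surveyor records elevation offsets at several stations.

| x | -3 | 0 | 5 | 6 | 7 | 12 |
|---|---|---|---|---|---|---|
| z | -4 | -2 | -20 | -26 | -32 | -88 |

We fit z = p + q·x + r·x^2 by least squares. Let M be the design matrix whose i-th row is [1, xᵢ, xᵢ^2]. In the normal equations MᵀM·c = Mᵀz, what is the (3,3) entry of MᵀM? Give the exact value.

25139

Row 3 ↔ basis x^2, column 3 ↔ basis x^2, so (MᵀM)_{3,3} = Σᵢ (x^2)·(x^2) = (9)·(9) + (0)·(0) + (25)·(25) + (36)·(36) + (49)·(49) + (144)·(144) = 25139.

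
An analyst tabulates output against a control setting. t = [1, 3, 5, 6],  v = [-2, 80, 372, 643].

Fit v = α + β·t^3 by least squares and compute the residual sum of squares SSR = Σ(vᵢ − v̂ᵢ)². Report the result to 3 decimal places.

The normal system XᵀX·[α, β]ᵀ = Xᵀv is [[4, 369]; [369, 63011]]·[α, β]ᵀ = [1093, 187546]ᵀ.
Eliminating β: 63011·(row 1) − 369·(row 2) gives 115883·α = 63011·1093 − 369·187546 = -333451, so α = -333451/115883.
Then β = (187546 − 369·(-333451/115883))/63011 = 346867/115883.
Residuals: -245182/115883, 238682/115883, 83552/115883, -77052/115883; SSR = 1121832/115883.

SSR = 9.681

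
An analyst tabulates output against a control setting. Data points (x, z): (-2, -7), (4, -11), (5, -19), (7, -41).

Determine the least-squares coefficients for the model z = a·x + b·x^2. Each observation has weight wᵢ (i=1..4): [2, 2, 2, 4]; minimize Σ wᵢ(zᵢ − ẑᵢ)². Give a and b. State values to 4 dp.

Compute the Gram sums: Σwᵢ·x·x = 286, Σwᵢ·x·x^2 = 1734, Σwᵢ·x^2·x^2 = 11398.
Right-hand side: Σwᵢ·x·z = -1398, Σwᵢ·x^2·z = -9394.
MᵀWM·[a, b]ᵀ = MᵀWz becomes [[286, 1734]; [1734, 11398]]·[a, b]ᵀ = [-1398, -9394]ᵀ.
Determinant 286·11398 − 1734² = 253072.
a = ((-1398)·11398 − 1734·(-9394))/253072 = 44349/31634; b = (286·(-9394) − 1734·(-1398))/253072 = -32819/31634.

a = 1.4019, b = -1.0375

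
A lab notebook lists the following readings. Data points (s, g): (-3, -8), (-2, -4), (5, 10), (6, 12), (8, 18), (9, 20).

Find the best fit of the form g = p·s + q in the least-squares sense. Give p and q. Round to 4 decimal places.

p = 2.2471, q = -0.6140

Compute the Gram sums: Σs·s = 219, Σs = 23, Σ1 = 6.
Right-hand side: Σs·g = 478, Σg = 48.
XᵀX·[p, q]ᵀ = Xᵀg becomes [[219, 23]; [23, 6]]·[p, q]ᵀ = [478, 48]ᵀ.
Determinant 219·6 − 23² = 785.
p = (478·6 − 23·48)/785 = 1764/785; q = (219·48 − 23·478)/785 = -482/785.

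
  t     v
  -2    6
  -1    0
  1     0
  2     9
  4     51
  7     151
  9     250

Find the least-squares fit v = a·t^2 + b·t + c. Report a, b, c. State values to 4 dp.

The normal equations are: 9252·a + 1136·b + 156·c = 28525;  1136·a + 156·b + 20·c = 3517;  156·a + 20·b + 7·c = 467.
(Σt^2·t^2 = 9252, Σt^2·t = 1136, Σt^2 = 156, Σt·t = 156, Σt = 20, Σ1 = 7, Σt^2·v = 28525, Σt·v = 3517, Σv = 467.)
Inverting the 3×3 Gram matrix, [a, b, c]ᵀ = [497621/165284, 174667/165284, -140521/41321]ᵀ.

a = 3.0107, b = 1.0568, c = -3.4007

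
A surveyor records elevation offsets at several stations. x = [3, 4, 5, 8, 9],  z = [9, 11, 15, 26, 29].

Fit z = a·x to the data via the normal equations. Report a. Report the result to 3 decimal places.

From the data, Σx·x = 195.
Right-hand side: Σx·z = 615.
MᵀM·[a]ᵀ = Mᵀz becomes [[195]]·[a]ᵀ = [615]ᵀ.
a = 615/195 = 3.15385.

a = 3.154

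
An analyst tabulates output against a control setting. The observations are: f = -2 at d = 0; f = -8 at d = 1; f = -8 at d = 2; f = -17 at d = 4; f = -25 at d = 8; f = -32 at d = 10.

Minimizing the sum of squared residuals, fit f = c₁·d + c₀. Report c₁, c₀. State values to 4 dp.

The normal system AᵀA·[c₁, c₀]ᵀ = Aᵀf is [[185, 25]; [25, 6]]·[c₁, c₀]ᵀ = [-612, -92]ᵀ.
Δ = 185·6 − 25² = 485.
c₁ = ((-612)·6 − 25·(-92))/485 = -1372/485; c₀ = (185·(-92) − 25·(-612))/485 = -344/97.

c₁ = -2.8289, c₀ = -3.5464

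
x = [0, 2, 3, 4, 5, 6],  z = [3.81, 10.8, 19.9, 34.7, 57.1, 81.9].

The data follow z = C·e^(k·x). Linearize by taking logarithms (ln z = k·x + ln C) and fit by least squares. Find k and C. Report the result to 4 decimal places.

k = 0.5239, C = 3.9393

Let Y = ln z. Fitting Y = k·x + ln C by least squares:
Σx = 20.0000, Σ(x)² = 90.0000, Σln z = 18.7049, Σx·ln z = 74.5752.
Equations: 90.0000·k + 20.0000·ln C = 74.5752;  20.0000·k + 6·ln C = 18.7049.
Δ = 90.0000·6 − (20.0000)² = 140.0000; k = (74.5752·6 − 20.0000·18.7049)/140.0000 = 0.52395, ln C = (90.0000·18.7049 − 20.0000·74.5752)/140.0000 = 1.37100, so C = exp(1.37100) = 3.93929.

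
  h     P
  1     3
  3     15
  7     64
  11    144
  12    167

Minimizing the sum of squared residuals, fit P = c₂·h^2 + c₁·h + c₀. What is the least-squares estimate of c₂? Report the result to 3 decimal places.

c₂ = 0.956

From the data, Σh^2·h^2 = 37860, Σh^2·h = 3430, Σh^2 = 324, Σh·h = 324, Σh = 34, Σ1 = 5.
And Σh^2·P = 44746, Σh·P = 4084, ΣP = 393.
Inverting the 3×3 Gram matrix, [c₂, c₁, c₀]ᵀ = [71745/75019, 192673/75019, -62759/75019]ᵀ.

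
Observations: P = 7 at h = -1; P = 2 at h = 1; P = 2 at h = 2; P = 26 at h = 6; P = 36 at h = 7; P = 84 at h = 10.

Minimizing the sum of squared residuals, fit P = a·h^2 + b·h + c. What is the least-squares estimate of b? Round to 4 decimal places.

With design matrix M, MᵀM = [[13715, 1567, 191]; [1567, 191, 25]; [191, 25, 6]] and MᵀP = [11117, 1247, 157]ᵀ.
Row-reducing yields a = 222523/204780, b = -578141/204780, c = 113947/34130.

b = -2.8232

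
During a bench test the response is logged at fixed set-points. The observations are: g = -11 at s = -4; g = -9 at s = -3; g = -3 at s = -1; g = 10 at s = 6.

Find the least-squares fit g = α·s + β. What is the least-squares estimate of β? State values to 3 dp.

β = -2.205

From the data, Σs·s = 62, Σs = -2, Σ1 = 4.
And Σs·g = 134, Σg = -13.
Normal equations: [[62, -2]; [-2, 4]]·[α, β]ᵀ = [134, -13]ᵀ.
Δ = 62·4 − (-2)² = 244.
α = (134·4 − (-2)·(-13))/244 = 255/122; β = (62·(-13) − (-2)·134)/244 = -269/122.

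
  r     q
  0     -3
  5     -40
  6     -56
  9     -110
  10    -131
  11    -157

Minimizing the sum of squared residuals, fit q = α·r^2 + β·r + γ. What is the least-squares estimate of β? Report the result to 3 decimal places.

With design matrix M, MᵀM = [[33123, 3401, 363]; [3401, 363, 41]; [363, 41, 6]] and Mᵀq = [-44023, -4563, -497]ᵀ.
Solving the 3×3 system (Gaussian elimination) gives α = -35069/33096, β = -25499/11032, γ = -1733/591.

β = -2.311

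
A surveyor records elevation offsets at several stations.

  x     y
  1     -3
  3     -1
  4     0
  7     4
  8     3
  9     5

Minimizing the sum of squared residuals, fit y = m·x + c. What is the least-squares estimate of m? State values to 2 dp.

With design matrix M, MᵀM = [[220, 32]; [32, 6]] and Mᵀy = [91, 8]ᵀ.
det = 220·6 − 32² = 296.
m = (91·6 − 32·8)/296 = 145/148; c = (220·8 − 32·91)/296 = -144/37.

m = 0.98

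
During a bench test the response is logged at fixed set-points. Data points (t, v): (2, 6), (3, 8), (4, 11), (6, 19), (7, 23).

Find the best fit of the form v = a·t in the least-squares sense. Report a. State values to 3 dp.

a = 3.114

Normal-equation sums: Σt·t = 114.
For Aᵀv: Σt·v = 355.
Normal equations: [[114]]·[a]ᵀ = [355]ᵀ.
Hence a = 355 / 114 ≈ 3.11404.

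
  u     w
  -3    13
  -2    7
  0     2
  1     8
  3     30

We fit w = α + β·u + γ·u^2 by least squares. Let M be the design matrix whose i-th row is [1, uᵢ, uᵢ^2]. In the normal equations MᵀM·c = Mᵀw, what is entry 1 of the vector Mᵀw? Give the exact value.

60

Entry 1 ↔ basis 1, so (Mᵀw)_{1} = Σᵢ wᵢ = (1)·(13) + (1)·(7) + (1)·(2) + (1)·(8) + (1)·(30) = 60.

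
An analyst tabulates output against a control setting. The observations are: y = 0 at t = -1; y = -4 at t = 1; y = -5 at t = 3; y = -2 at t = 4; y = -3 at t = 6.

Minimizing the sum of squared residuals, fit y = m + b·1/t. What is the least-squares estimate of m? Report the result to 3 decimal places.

m = -2.472

From the data, Σ1 = 5, Σ1/t = 3/4, Σ1/t·1/t = 317/144.
And Σy = -14, Σ1/t·y = -20/3.
Normal equations: [[5, 3/4]; [3/4, 317/144]]·[m, b]ᵀ = [-14, -20/3]ᵀ.
Eliminating b: (317/144)·(row 1) − (3/4)·(row 2) gives (94/9)·m = (317/144)·(-14) − (3/4)·(-20/3) = -1859/72, so m = -1859/752.
Then b = ((-20/3) − (3/4)·(-1859/752))/(317/144) = -411/188.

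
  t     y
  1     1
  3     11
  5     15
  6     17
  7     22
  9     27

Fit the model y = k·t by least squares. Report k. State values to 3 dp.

k = 3.025

With design matrix X, XᵀX = [[201]] and Xᵀy = [608]ᵀ.
k = 608/201 = 3.02488.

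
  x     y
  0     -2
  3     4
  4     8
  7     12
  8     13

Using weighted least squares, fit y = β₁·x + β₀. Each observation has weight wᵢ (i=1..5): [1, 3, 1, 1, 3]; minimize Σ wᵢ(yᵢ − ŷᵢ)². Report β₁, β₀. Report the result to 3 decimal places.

β₁ = 1.839, β₀ = -1.323

MᵀWM·[β₁, β₀]ᵀ = MᵀWy reads: 284·β₁ + 44·β₀ = 464;  44·β₁ + 9·β₀ = 69.
(Σwᵢ·x·x = 284, Σwᵢ·x = 44, Σwᵢ·1 = 9, Σwᵢ·x·y = 464, Σwᵢ·y = 69.)
Determinant 284·9 − 44² = 620.
β₁ = (464·9 − 44·69)/620 = 57/31; β₀ = (284·69 − 44·464)/620 = -41/31.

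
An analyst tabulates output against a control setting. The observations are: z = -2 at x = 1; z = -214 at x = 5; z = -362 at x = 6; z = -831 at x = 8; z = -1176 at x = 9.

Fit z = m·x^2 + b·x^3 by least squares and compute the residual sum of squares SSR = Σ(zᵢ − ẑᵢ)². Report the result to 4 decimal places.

Entries of MᵀM: Σx^2·x^2 = 12579, Σx^2·x^3 = 102719, Σx^3·x^3 = 855867.
And Σx^2·z = -166824, Σx^3·z = -1387720.
So MᵀM·[m, b]ᵀ = Mᵀz: [[12579, 102719]; [102719, 855867]]·[m, b]ᵀ = [-166824, -1387720]ᵀ.
Eliminating b: 855867·(row 1) − 102719·(row 2) gives 214758032·m = 855867·(-166824) − 102719·(-1387720) = -233945728, so m = -14621608/13422377.
Then b = ((-1387720) − 102719·(-14621608/13422377))/855867 = -20008464/13422377.
Residuals: 7785318/13422377, -5790478/13422377, -10694362/13422377, 26121193/13422377, -14194848/13422377; SSR = 81380565/13422377.

SSR = 6.0631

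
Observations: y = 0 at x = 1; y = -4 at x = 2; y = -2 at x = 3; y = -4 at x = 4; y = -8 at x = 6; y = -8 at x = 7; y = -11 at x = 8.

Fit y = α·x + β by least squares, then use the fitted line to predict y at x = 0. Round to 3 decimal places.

ŷ = 0.887

MᵀM·[α, β]ᵀ = Mᵀy reads: 179·α + 31·β = -222;  31·α + 7·β = -37.
det = 179·7 − 31² = 292.
α = ((-222)·7 − 31·(-37))/292 = -407/292; β = (179·(-37) − 31·(-222))/292 = 259/292.
At x = 0: ŷ = (-407/292)·(0) + (259/292)·(1) = 259/292.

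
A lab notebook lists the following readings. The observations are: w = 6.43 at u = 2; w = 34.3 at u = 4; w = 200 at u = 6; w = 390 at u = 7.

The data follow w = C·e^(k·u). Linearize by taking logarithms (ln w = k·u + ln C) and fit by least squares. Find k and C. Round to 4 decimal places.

k = 0.8324, C = 1.2353

Linearized form: ln w = k·u + ln C. From the 4 transformed points,
Sums: Σu = 19.0000, Σ(u)² = 105.0000, Σln w = 16.6606, Σu·ln w = 91.4155.
Normal system: [[105.0000, 19.0000]; [19.0000, 4]]·[k, ln C]ᵀ = [91.4155, 16.6606]ᵀ.
Δ = 105.0000·4 − (19.0000)² = 59.0000; k = (91.4155·4 − 19.0000·16.6606)/59.0000 = 0.83239, ln C = (105.0000·16.6606 − 19.0000·91.4155)/59.0000 = 0.21131, so C = exp(0.21131) = 1.23530.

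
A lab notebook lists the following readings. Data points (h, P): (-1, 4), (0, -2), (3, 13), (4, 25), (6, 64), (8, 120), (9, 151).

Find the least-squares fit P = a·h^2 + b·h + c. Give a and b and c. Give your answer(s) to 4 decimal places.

Compute the Gram sums: Σh^2·h^2 = 12291, Σh^2·h = 1547, Σh^2 = 207, Σh·h = 207, Σh = 29, Σ1 = 7.
And Σh^2·P = 22736, Σh·P = 2838, ΣP = 375.
Normal equations: [[12291, 1547, 207]; [1547, 207, 29]; [207, 29, 7]]·[a, b, c]ᵀ = [22736, 2838, 375]ᵀ.
Inverting the 3×3 Gram matrix, [a, b, c]ᵀ = [23225/11158, -367571/212002, -84544/106001]ᵀ.

a = 2.0815, b = -1.7338, c = -0.7976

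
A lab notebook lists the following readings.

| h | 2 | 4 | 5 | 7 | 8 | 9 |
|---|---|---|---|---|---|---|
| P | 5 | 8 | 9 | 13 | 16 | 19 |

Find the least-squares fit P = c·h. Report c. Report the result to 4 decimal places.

c = 1.9958

Entries of MᵀM: Σh·h = 239.
And Σh·P = 477.
MᵀM·[c]ᵀ = MᵀP becomes [[239]]·[c]ᵀ = [477]ᵀ.
c = 477/239 = 1.99582.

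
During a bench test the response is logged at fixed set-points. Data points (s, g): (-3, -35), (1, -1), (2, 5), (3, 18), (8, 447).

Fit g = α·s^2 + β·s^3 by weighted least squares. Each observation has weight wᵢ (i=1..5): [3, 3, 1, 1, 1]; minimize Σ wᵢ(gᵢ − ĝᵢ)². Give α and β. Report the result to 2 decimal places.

α = -0.93, β = 0.99

From the data, Σwᵢ·s^2·s^2 = 4439, Σwᵢ·s^2·s^3 = 32317, Σwᵢ·s^3·s^3 = 265127.
Right-hand side: Σwᵢ·s^2·g = 27842, Σwᵢ·s^3·g = 232222.
Normal equations: [[4439, 32317]; [32317, 265127]]·[α, β]ᵀ = [27842, 232222]ᵀ.
Δ = 4439·265127 − 32317² = 132510264.
α = (27842·265127 − 32317·232222)/132510264 = -5127185/5521261; β = (4439·232222 − 32317·27842)/132510264 = 5460981/5521261.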